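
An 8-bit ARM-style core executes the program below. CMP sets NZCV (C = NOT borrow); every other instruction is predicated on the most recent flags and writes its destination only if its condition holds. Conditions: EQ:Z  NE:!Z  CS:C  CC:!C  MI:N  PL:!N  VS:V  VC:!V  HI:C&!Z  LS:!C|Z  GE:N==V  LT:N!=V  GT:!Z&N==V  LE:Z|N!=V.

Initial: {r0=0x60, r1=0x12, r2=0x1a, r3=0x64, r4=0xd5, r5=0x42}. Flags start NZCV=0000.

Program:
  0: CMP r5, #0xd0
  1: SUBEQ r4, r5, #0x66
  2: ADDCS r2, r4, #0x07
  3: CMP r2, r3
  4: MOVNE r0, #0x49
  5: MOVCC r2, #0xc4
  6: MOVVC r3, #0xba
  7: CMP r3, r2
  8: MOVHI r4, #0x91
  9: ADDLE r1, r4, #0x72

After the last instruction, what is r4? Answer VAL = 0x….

VAL = 0xd5

0: ✓ CMP  NZCV=0000
1: · SUBEQ
2: · ADDCS
3: ✓ CMP  NZCV=1000
4: ✓ MOVNE  r0←0x49
5: ✓ MOVCC  r2←0xc4
6: ✓ MOVVC  r3←0xba
7: ✓ CMP  NZCV=1000
8: · MOVHI
9: ✓ ADDLE  r1←0x47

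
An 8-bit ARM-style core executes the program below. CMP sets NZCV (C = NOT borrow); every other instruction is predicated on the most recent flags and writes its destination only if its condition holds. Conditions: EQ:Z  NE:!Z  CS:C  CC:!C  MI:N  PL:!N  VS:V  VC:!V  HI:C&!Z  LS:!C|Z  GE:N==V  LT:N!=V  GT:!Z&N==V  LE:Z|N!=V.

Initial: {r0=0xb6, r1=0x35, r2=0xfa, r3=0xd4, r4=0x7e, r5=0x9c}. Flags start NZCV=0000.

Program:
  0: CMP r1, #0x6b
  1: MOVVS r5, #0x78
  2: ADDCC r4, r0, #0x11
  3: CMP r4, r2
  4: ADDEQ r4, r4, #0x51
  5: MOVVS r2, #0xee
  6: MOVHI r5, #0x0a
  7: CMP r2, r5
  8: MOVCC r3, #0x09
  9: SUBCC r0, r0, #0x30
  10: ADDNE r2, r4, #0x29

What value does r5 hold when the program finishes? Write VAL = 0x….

[0] flags=1000 → (cmp)
[1] flags=1000 VS?F → skip
[2] flags=1000 CC?T → r4=0xc7
[3] flags=1000 → (cmp)
[4] flags=1000 EQ?F → skip
[5] flags=1000 VS?F → skip
[6] flags=1000 HI?F → skip
[7] flags=0010 → (cmp)
[8] flags=0010 CC?F → skip
[9] flags=0010 CC?F → skip
[10] flags=0010 NE?T → r2=0xf0

VAL = 0x9c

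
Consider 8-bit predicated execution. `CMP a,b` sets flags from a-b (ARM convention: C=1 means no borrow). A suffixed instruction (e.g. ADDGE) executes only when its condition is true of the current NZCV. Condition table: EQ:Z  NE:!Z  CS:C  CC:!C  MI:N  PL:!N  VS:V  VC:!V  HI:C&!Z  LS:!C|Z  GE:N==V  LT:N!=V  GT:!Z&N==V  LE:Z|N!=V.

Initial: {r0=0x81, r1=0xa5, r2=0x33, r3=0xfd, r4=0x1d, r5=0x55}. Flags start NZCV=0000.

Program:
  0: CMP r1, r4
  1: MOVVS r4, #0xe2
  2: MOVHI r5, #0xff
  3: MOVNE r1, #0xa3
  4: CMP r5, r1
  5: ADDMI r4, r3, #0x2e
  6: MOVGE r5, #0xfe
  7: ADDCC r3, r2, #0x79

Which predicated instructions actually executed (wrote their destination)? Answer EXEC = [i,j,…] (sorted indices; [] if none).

EXEC = [2,3,6]

[0] flags=1010 → (cmp)
[1] flags=1010 VS?F → skip
[2] flags=1010 HI?T → r5=0xff
[3] flags=1010 NE?T → r1=0xa3
[4] flags=0010 → (cmp)
[5] flags=0010 MI?F → skip
[6] flags=0010 GE?T → r5=0xfe
[7] flags=0010 CC?F → skip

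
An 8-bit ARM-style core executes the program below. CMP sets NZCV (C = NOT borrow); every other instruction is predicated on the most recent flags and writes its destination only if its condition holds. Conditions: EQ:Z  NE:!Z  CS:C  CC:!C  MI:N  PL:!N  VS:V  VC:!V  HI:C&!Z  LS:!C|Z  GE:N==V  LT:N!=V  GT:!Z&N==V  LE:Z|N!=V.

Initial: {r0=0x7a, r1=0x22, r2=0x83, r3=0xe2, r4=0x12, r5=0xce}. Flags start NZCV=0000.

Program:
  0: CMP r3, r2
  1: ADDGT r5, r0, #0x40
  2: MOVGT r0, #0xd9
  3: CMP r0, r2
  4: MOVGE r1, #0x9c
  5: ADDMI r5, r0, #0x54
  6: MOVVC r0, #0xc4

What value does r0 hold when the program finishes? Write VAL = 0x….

VAL = 0xc4

0: ✓ CMP  NZCV=0010
1: ✓ ADDGT  r5←0xba
2: ✓ MOVGT  r0←0xd9
3: ✓ CMP  NZCV=0010
4: ✓ MOVGE  r1←0x9c
5: · ADDMI
6: ✓ MOVVC  r0←0xc4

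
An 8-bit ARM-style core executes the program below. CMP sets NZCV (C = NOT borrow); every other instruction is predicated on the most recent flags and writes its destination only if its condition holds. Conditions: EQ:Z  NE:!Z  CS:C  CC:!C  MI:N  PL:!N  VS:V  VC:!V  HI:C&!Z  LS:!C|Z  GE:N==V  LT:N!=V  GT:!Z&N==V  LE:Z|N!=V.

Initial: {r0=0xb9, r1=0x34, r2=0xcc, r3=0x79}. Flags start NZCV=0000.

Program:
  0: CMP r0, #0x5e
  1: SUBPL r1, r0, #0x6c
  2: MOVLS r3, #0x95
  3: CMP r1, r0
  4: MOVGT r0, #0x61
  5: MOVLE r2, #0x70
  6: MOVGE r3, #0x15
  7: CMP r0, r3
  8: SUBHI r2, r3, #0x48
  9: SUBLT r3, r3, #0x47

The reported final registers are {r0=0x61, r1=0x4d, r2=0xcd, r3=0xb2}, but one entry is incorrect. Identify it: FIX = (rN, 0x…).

[0] flags=0011 → (cmp)
[1] flags=0011 PL?T → r1=0x4d
[2] flags=0011 LS?F → skip
[3] flags=1001 → (cmp)
[4] flags=1001 GT?T → r0=0x61
[5] flags=1001 LE?F → skip
[6] flags=1001 GE?T → r3=0x15
[7] flags=0010 → (cmp)
[8] flags=0010 HI?T → r2=0xcd
[9] flags=0010 LT?F → skip

FIX = (r3, 0x15)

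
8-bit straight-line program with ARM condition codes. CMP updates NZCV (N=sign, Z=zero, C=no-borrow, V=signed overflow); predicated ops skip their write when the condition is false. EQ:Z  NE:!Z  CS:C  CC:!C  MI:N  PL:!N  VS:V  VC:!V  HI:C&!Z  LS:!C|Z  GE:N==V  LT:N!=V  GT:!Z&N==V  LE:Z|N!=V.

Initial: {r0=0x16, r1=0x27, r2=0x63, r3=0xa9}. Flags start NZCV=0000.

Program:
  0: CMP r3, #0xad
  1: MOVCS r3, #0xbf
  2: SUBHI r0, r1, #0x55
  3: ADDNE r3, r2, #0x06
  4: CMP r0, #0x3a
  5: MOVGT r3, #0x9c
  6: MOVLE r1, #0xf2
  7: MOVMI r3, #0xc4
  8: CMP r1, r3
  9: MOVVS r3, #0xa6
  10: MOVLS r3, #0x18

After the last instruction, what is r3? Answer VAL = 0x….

0: ✓ CMP  NZCV=1000
1: · MOVCS
2: · SUBHI
3: ✓ ADDNE  r3←0x69
4: ✓ CMP  NZCV=1000
5: · MOVGT
6: ✓ MOVLE  r1←0xf2
7: ✓ MOVMI  r3←0xc4
8: ✓ CMP  NZCV=0010
9: · MOVVS
10: · MOVLS

VAL = 0xc4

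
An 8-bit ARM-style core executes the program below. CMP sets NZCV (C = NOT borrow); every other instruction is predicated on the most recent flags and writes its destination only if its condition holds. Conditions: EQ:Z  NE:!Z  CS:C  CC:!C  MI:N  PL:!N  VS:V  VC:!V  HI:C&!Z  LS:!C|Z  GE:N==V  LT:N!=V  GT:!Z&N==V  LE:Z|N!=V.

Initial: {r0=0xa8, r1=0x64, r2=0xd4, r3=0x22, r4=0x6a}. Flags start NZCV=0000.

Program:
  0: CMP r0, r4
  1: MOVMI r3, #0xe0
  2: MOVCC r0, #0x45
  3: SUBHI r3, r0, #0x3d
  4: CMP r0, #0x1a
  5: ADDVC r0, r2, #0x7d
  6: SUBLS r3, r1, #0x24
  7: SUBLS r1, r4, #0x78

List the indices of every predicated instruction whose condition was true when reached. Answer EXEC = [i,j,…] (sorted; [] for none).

[0] flags=0011 → (cmp)
[1] flags=0011 MI?F → skip
[2] flags=0011 CC?F → skip
[3] flags=0011 HI?T → r3=0x6b
[4] flags=1010 → (cmp)
[5] flags=1010 VC?T → r0=0x51
[6] flags=1010 LS?F → skip
[7] flags=1010 LS?F → skip

EXEC = [3,5]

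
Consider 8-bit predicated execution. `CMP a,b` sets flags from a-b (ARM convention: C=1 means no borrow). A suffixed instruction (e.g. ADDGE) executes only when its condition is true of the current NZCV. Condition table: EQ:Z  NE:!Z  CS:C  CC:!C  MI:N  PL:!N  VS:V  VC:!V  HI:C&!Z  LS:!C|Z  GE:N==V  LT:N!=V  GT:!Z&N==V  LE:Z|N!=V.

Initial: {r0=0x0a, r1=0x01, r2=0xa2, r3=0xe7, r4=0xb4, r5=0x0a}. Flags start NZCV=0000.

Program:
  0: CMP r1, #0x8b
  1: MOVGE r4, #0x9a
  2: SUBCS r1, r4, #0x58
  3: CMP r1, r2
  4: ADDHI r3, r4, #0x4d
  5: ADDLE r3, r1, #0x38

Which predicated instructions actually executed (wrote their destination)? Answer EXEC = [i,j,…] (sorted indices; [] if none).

[0] flags=0000 → (cmp)
[1] flags=0000 GE?T → r4=0x9a
[2] flags=0000 CS?F → skip
[3] flags=0000 → (cmp)
[4] flags=0000 HI?F → skip
[5] flags=0000 LE?F → skip

EXEC = [1]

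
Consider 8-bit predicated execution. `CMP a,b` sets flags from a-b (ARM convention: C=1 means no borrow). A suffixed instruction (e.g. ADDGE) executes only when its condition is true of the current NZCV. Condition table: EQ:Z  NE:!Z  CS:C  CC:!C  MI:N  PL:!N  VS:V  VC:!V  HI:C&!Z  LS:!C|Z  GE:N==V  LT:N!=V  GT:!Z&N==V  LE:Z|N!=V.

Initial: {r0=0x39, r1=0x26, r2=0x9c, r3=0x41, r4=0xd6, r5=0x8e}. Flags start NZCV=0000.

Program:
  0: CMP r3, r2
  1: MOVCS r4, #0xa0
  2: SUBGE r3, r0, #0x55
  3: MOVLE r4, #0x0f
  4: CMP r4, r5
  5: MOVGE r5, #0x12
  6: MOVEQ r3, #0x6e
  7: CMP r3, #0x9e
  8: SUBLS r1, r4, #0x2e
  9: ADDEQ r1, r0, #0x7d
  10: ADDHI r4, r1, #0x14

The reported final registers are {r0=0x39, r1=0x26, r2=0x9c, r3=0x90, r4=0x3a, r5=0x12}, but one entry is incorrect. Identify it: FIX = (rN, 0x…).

0: ✓ CMP  NZCV=1001
1: · MOVCS
2: ✓ SUBGE  r3←0xe4
3: · MOVLE
4: ✓ CMP  NZCV=0010
5: ✓ MOVGE  r5←0x12
6: · MOVEQ
7: ✓ CMP  NZCV=0010
8: · SUBLS
9: · ADDEQ
10: ✓ ADDHI  r4←0x3a

FIX = (r3, 0xe4)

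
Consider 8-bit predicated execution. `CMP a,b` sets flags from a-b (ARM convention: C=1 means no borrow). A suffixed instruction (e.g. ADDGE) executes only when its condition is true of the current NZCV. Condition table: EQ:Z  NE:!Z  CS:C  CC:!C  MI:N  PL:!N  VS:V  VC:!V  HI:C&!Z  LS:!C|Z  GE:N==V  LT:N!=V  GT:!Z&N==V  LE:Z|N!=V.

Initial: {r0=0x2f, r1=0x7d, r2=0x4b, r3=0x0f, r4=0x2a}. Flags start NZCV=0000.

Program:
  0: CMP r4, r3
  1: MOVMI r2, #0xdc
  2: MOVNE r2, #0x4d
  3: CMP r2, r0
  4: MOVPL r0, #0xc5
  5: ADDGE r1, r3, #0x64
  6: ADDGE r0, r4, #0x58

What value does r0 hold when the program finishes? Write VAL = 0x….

VAL = 0x82

[0] flags=0010 → (cmp)
[1] flags=0010 MI?F → skip
[2] flags=0010 NE?T → r2=0x4d
[3] flags=0010 → (cmp)
[4] flags=0010 PL?T → r0=0xc5
[5] flags=0010 GE?T → r1=0x73
[6] flags=0010 GE?T → r0=0x82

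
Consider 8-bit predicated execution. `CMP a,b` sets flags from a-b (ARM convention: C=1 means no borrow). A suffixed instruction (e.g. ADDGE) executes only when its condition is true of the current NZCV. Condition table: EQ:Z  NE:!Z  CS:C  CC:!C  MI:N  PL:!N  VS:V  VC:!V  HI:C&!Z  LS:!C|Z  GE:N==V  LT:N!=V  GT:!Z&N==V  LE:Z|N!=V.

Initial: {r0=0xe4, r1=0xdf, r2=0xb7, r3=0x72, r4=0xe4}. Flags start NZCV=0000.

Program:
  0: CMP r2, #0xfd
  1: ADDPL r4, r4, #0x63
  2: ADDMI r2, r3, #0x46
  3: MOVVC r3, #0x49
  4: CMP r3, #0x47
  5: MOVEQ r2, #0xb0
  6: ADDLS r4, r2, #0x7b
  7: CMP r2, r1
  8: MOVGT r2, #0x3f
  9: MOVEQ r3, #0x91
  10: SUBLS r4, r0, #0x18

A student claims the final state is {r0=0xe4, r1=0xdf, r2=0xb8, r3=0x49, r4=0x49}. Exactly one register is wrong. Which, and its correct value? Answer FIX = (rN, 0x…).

FIX = (r4, 0xcc)

[0] flags=1000 → (cmp)
[1] flags=1000 PL?F → skip
[2] flags=1000 MI?T → r2=0xb8
[3] flags=1000 VC?T → r3=0x49
[4] flags=0010 → (cmp)
[5] flags=0010 EQ?F → skip
[6] flags=0010 LS?F → skip
[7] flags=1000 → (cmp)
[8] flags=1000 GT?F → skip
[9] flags=1000 EQ?F → skip
[10] flags=1000 LS?T → r4=0xcc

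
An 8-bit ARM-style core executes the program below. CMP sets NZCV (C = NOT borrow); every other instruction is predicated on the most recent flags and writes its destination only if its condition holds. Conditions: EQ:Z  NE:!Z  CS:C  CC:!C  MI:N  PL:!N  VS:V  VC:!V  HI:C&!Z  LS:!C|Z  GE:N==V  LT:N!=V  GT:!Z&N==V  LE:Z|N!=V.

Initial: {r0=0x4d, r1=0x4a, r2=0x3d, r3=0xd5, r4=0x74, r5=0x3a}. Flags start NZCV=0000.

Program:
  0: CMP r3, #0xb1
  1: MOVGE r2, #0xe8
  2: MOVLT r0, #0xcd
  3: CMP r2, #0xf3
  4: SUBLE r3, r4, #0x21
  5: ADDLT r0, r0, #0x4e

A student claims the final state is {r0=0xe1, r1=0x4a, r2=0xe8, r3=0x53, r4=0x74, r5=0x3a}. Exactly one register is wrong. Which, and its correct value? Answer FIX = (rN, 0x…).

FIX = (r0, 0x9b)

0: ✓ CMP  NZCV=0010
1: ✓ MOVGE  r2←0xe8
2: · MOVLT
3: ✓ CMP  NZCV=1000
4: ✓ SUBLE  r3←0x53
5: ✓ ADDLT  r0←0x9b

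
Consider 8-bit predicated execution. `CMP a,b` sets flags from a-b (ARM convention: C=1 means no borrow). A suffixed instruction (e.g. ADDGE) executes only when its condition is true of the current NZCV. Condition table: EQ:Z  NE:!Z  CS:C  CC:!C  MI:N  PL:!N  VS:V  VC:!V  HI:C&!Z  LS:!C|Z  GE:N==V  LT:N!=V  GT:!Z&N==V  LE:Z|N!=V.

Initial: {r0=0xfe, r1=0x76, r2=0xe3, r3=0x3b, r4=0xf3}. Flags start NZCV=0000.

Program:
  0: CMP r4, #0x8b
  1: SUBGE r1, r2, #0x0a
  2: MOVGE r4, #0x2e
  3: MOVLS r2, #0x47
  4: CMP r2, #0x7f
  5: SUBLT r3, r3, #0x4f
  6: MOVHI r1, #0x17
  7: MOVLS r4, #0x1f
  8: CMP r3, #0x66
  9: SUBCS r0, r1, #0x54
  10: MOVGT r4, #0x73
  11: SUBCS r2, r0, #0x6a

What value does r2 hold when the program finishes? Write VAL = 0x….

[0] flags=0010 → (cmp)
[1] flags=0010 GE?T → r1=0xd9
[2] flags=0010 GE?T → r4=0x2e
[3] flags=0010 LS?F → skip
[4] flags=0011 → (cmp)
[5] flags=0011 LT?T → r3=0xec
[6] flags=0011 HI?T → r1=0x17
[7] flags=0011 LS?F → skip
[8] flags=1010 → (cmp)
[9] flags=1010 CS?T → r0=0xc3
[10] flags=1010 GT?F → skip
[11] flags=1010 CS?T → r2=0x59

VAL = 0x59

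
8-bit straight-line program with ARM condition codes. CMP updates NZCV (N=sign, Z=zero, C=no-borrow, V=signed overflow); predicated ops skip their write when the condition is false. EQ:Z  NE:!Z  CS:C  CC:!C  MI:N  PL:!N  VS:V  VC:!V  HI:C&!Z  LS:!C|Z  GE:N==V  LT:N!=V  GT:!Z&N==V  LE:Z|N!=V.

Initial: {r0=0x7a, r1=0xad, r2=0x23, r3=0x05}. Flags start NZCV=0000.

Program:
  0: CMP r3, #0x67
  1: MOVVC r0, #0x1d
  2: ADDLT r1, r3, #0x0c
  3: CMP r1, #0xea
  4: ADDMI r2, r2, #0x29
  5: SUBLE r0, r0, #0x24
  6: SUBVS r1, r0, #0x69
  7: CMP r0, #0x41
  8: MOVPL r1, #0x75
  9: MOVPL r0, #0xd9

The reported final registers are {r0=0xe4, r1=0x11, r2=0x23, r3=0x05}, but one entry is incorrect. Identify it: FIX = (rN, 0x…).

FIX = (r0, 0x1d)

[0] flags=1000 → (cmp)
[1] flags=1000 VC?T → r0=0x1d
[2] flags=1000 LT?T → r1=0x11
[3] flags=0000 → (cmp)
[4] flags=0000 MI?F → skip
[5] flags=0000 LE?F → skip
[6] flags=0000 VS?F → skip
[7] flags=1000 → (cmp)
[8] flags=1000 PL?F → skip
[9] flags=1000 PL?F → skip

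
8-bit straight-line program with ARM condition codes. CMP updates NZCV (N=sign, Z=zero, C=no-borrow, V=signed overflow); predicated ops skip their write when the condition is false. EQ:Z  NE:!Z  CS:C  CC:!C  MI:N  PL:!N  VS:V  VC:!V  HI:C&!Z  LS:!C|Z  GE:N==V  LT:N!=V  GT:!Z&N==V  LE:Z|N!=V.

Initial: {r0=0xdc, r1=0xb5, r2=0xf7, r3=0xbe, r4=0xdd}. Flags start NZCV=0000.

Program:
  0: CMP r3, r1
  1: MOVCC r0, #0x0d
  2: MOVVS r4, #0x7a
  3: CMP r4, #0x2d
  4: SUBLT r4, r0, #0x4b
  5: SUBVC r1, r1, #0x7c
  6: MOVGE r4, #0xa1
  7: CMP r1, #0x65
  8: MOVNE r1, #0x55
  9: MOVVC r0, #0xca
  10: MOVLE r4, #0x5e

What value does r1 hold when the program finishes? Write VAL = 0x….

0: ✓ CMP  NZCV=0010
1: · MOVCC
2: · MOVVS
3: ✓ CMP  NZCV=1010
4: ✓ SUBLT  r4←0x91
5: ✓ SUBVC  r1←0x39
6: · MOVGE
7: ✓ CMP  NZCV=1000
8: ✓ MOVNE  r1←0x55
9: ✓ MOVVC  r0←0xca
10: ✓ MOVLE  r4←0x5e

VAL = 0x55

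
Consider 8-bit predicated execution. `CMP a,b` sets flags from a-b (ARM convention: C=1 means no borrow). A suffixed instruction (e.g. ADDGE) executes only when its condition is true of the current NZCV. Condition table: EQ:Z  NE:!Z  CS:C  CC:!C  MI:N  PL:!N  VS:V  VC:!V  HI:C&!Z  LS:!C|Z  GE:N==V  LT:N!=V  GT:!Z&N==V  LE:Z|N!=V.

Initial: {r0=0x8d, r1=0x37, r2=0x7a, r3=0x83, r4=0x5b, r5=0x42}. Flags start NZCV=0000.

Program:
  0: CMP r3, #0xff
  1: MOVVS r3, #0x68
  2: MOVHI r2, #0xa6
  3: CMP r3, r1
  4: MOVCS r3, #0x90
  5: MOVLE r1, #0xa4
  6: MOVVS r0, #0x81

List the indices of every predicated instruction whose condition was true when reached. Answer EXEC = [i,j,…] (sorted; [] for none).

EXEC = [4,5,6]

[0] flags=1000 → (cmp)
[1] flags=1000 VS?F → skip
[2] flags=1000 HI?F → skip
[3] flags=0011 → (cmp)
[4] flags=0011 CS?T → r3=0x90
[5] flags=0011 LE?T → r1=0xa4
[6] flags=0011 VS?T → r0=0x81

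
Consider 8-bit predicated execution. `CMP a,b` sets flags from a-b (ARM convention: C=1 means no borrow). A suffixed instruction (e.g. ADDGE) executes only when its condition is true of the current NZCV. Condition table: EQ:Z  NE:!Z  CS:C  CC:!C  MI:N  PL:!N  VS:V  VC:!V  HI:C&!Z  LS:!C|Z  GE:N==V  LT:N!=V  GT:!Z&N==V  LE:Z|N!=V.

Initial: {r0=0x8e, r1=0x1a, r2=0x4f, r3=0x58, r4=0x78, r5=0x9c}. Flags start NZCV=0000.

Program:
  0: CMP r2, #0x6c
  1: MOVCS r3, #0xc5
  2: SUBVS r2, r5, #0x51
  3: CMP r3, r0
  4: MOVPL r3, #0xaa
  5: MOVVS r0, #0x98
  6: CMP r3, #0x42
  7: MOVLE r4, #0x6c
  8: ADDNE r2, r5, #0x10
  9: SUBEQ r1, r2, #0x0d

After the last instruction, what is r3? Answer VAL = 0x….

VAL = 0x58

0: ✓ CMP  NZCV=1000
1: · MOVCS
2: · SUBVS
3: ✓ CMP  NZCV=1001
4: · MOVPL
5: ✓ MOVVS  r0←0x98
6: ✓ CMP  NZCV=0010
7: · MOVLE
8: ✓ ADDNE  r2←0xac
9: · SUBEQ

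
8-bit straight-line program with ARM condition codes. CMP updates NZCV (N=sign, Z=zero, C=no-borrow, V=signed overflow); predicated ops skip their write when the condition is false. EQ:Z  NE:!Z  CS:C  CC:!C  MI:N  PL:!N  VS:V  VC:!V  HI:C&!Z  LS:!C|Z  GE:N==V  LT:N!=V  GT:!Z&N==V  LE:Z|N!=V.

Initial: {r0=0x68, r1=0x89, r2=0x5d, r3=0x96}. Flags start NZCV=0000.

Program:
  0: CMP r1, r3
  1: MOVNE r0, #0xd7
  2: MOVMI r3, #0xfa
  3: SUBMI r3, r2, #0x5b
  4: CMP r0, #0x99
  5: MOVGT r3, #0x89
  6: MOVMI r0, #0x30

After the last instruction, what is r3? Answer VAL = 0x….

0: ✓ CMP  NZCV=1000
1: ✓ MOVNE  r0←0xd7
2: ✓ MOVMI  r3←0xfa
3: ✓ SUBMI  r3←0x02
4: ✓ CMP  NZCV=0010
5: ✓ MOVGT  r3←0x89
6: · MOVMI

VAL = 0x89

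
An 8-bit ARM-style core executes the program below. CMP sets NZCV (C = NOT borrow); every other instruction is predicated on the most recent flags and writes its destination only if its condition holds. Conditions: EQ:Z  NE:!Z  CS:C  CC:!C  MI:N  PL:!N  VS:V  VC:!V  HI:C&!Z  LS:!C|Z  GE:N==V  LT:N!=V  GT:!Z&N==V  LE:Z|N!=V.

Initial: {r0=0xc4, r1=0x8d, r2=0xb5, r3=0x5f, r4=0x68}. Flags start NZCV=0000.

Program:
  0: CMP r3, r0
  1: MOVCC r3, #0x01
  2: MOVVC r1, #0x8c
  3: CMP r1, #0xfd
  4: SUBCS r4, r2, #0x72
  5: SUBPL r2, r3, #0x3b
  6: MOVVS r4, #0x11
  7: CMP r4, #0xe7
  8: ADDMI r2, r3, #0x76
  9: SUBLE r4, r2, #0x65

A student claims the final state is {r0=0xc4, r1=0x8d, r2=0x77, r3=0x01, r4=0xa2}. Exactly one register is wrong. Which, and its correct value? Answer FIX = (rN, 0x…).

FIX = (r4, 0x68)

[0] flags=1001 → (cmp)
[1] flags=1001 CC?T → r3=0x01
[2] flags=1001 VC?F → skip
[3] flags=1000 → (cmp)
[4] flags=1000 CS?F → skip
[5] flags=1000 PL?F → skip
[6] flags=1000 VS?F → skip
[7] flags=1001 → (cmp)
[8] flags=1001 MI?T → r2=0x77
[9] flags=1001 LE?F → skip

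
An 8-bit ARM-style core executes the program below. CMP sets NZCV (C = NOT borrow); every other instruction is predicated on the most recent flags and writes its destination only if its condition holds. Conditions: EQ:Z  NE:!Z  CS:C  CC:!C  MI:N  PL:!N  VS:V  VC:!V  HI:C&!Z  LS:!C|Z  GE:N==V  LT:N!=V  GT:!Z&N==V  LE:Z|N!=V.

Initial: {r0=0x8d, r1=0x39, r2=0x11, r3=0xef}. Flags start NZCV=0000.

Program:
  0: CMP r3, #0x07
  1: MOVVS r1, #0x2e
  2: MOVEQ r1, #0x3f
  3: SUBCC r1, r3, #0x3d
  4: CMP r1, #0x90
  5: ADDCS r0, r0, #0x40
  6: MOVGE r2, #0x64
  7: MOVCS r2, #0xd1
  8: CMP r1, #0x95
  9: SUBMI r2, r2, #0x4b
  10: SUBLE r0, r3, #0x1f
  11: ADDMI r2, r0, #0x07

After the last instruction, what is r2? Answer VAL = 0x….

[0] flags=1010 → (cmp)
[1] flags=1010 VS?F → skip
[2] flags=1010 EQ?F → skip
[3] flags=1010 CC?F → skip
[4] flags=1001 → (cmp)
[5] flags=1001 CS?F → skip
[6] flags=1001 GE?T → r2=0x64
[7] flags=1001 CS?F → skip
[8] flags=1001 → (cmp)
[9] flags=1001 MI?T → r2=0x19
[10] flags=1001 LE?F → skip
[11] flags=1001 MI?T → r2=0x94

VAL = 0x94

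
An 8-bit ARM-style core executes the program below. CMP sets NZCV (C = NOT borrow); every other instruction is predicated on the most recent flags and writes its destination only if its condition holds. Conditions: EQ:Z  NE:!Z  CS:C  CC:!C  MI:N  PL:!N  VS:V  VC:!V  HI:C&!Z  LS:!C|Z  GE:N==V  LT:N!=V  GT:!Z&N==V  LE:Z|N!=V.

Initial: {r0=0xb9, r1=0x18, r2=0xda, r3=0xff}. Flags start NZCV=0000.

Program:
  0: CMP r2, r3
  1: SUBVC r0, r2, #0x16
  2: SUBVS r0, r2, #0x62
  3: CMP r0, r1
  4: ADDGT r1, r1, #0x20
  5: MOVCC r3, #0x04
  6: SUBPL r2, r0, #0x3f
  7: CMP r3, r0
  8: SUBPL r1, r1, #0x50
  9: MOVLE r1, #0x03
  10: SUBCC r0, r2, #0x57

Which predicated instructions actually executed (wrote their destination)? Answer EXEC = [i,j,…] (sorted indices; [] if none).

0: ✓ CMP  NZCV=1000
1: ✓ SUBVC  r0←0xc4
2: · SUBVS
3: ✓ CMP  NZCV=1010
4: · ADDGT
5: · MOVCC
6: · SUBPL
7: ✓ CMP  NZCV=0010
8: ✓ SUBPL  r1←0xc8
9: · MOVLE
10: · SUBCC

EXEC = [1,8]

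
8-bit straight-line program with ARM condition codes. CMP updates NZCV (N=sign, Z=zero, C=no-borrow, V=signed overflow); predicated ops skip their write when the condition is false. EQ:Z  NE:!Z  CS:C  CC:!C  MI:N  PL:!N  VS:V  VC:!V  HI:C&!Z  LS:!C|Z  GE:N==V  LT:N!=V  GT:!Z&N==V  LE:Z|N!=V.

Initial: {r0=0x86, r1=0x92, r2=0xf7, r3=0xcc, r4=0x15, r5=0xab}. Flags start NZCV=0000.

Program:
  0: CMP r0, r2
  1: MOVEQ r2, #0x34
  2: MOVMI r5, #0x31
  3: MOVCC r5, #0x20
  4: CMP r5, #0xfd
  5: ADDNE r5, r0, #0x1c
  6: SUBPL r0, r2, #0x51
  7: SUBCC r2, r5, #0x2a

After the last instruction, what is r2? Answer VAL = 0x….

VAL = 0x78

0: ✓ CMP  NZCV=1000
1: · MOVEQ
2: ✓ MOVMI  r5←0x31
3: ✓ MOVCC  r5←0x20
4: ✓ CMP  NZCV=0000
5: ✓ ADDNE  r5←0xa2
6: ✓ SUBPL  r0←0xa6
7: ✓ SUBCC  r2←0x78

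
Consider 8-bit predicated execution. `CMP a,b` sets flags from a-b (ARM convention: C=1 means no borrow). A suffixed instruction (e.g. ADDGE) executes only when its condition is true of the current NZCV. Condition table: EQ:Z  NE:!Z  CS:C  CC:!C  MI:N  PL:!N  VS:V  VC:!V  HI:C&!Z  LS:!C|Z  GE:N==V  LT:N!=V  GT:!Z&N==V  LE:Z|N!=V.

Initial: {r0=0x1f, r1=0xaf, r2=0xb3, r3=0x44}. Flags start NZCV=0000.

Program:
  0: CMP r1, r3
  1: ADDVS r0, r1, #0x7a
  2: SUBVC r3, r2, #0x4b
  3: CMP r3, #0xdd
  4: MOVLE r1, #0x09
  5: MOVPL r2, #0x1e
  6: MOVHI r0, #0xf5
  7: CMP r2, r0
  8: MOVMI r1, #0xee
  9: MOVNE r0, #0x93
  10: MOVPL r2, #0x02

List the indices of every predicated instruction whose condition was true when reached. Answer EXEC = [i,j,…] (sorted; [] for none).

EXEC = [1,5,8,9]

0: ✓ CMP  NZCV=0011
1: ✓ ADDVS  r0←0x29
2: · SUBVC
3: ✓ CMP  NZCV=0000
4: · MOVLE
5: ✓ MOVPL  r2←0x1e
6: · MOVHI
7: ✓ CMP  NZCV=1000
8: ✓ MOVMI  r1←0xee
9: ✓ MOVNE  r0←0x93
10: · MOVPL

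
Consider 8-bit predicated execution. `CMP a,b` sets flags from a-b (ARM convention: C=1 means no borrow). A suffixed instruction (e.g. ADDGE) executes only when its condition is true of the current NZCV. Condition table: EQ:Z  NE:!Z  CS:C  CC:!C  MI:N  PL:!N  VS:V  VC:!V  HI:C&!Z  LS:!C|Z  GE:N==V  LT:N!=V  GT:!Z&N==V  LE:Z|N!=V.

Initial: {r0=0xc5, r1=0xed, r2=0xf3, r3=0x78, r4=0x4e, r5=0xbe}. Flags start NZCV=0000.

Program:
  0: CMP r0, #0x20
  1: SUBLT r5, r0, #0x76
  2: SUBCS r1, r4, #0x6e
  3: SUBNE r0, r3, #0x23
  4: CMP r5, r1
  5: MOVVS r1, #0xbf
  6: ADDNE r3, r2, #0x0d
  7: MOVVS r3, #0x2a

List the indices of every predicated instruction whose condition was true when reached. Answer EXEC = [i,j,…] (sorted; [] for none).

EXEC = [1,2,3,6]

0: ✓ CMP  NZCV=1010
1: ✓ SUBLT  r5←0x4f
2: ✓ SUBCS  r1←0xe0
3: ✓ SUBNE  r0←0x55
4: ✓ CMP  NZCV=0000
5: · MOVVS
6: ✓ ADDNE  r3←0x00
7: · MOVVS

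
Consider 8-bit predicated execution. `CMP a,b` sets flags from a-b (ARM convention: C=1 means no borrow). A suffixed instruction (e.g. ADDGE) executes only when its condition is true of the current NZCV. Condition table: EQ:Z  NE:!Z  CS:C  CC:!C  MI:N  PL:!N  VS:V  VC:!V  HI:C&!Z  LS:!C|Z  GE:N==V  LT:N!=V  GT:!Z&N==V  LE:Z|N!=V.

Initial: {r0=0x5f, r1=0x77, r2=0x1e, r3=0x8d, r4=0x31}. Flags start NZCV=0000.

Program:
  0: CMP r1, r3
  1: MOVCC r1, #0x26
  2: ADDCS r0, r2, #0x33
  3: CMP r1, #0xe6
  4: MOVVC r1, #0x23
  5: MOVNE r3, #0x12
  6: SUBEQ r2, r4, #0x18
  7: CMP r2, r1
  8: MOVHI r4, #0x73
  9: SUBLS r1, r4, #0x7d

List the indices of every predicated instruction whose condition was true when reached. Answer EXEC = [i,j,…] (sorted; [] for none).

0: ✓ CMP  NZCV=1001
1: ✓ MOVCC  r1←0x26
2: · ADDCS
3: ✓ CMP  NZCV=0000
4: ✓ MOVVC  r1←0x23
5: ✓ MOVNE  r3←0x12
6: · SUBEQ
7: ✓ CMP  NZCV=1000
8: · MOVHI
9: ✓ SUBLS  r1←0xb4

EXEC = [1,4,5,9]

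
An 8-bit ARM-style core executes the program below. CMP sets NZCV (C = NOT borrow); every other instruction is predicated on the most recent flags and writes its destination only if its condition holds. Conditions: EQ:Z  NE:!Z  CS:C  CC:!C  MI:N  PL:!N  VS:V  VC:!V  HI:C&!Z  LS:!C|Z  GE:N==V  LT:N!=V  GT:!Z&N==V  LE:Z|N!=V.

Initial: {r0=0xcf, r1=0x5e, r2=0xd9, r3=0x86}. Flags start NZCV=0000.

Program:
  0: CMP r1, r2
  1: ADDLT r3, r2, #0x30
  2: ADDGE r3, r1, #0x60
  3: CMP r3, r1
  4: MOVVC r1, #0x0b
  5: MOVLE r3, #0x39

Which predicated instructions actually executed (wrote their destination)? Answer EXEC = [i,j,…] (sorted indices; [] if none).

0: ✓ CMP  NZCV=1001
1: · ADDLT
2: ✓ ADDGE  r3←0xbe
3: ✓ CMP  NZCV=0011
4: · MOVVC
5: ✓ MOVLE  r3←0x39

EXEC = [2,5]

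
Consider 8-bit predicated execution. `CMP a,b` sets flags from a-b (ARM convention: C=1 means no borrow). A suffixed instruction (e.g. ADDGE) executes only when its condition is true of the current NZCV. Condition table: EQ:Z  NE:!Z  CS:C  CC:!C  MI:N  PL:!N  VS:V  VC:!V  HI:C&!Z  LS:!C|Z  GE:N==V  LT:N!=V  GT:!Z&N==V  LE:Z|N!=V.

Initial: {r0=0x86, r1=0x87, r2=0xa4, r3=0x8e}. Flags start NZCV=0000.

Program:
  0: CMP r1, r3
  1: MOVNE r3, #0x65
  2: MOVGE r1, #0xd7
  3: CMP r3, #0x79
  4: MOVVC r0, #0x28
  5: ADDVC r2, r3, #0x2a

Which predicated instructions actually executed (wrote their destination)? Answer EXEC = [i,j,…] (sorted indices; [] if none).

EXEC = [1,4,5]

0: ✓ CMP  NZCV=1000
1: ✓ MOVNE  r3←0x65
2: · MOVGE
3: ✓ CMP  NZCV=1000
4: ✓ MOVVC  r0←0x28
5: ✓ ADDVC  r2←0x8f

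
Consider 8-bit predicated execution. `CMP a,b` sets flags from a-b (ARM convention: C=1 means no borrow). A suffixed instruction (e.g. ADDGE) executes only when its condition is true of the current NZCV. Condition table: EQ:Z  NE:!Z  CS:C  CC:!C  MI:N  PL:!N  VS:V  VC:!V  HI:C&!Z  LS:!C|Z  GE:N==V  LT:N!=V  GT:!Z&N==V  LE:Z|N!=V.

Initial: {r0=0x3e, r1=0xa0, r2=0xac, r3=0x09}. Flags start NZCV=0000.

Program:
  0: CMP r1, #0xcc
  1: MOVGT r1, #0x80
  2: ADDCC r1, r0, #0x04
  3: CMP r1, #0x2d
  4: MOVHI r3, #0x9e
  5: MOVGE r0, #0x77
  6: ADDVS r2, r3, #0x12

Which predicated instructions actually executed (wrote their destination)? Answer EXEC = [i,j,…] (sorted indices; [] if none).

EXEC = [2,4,5]

[0] flags=1000 → (cmp)
[1] flags=1000 GT?F → skip
[2] flags=1000 CC?T → r1=0x42
[3] flags=0010 → (cmp)
[4] flags=0010 HI?T → r3=0x9e
[5] flags=0010 GE?T → r0=0x77
[6] flags=0010 VS?F → skip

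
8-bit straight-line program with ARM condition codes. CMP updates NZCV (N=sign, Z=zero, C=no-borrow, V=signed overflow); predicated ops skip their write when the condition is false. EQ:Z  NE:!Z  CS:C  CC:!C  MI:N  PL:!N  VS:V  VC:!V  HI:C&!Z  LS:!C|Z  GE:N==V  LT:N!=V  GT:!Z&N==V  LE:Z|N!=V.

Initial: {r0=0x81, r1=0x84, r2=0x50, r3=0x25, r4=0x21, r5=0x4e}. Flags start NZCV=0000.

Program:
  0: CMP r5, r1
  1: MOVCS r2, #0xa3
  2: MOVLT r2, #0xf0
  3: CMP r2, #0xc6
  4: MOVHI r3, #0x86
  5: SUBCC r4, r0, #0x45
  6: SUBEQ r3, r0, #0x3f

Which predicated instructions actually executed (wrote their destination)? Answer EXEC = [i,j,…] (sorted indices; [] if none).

EXEC = [5]

0: ✓ CMP  NZCV=1001
1: · MOVCS
2: · MOVLT
3: ✓ CMP  NZCV=1001
4: · MOVHI
5: ✓ SUBCC  r4←0x3c
6: · SUBEQ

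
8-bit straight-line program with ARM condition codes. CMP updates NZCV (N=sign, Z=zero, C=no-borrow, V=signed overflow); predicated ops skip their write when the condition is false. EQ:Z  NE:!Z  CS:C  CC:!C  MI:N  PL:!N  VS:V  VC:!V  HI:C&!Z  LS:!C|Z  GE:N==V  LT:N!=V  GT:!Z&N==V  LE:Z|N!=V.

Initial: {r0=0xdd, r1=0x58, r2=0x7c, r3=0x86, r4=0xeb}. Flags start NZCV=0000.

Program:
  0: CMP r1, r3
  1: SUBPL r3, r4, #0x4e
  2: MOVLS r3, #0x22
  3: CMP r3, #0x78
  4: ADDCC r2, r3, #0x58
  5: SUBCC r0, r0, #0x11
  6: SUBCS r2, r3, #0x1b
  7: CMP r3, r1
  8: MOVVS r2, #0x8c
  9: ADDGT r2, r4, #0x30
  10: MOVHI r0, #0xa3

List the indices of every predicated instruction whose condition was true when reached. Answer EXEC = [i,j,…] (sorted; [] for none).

[0] flags=1001 → (cmp)
[1] flags=1001 PL?F → skip
[2] flags=1001 LS?T → r3=0x22
[3] flags=1000 → (cmp)
[4] flags=1000 CC?T → r2=0x7a
[5] flags=1000 CC?T → r0=0xcc
[6] flags=1000 CS?F → skip
[7] flags=1000 → (cmp)
[8] flags=1000 VS?F → skip
[9] flags=1000 GT?F → skip
[10] flags=1000 HI?F → skip

EXEC = [2,4,5]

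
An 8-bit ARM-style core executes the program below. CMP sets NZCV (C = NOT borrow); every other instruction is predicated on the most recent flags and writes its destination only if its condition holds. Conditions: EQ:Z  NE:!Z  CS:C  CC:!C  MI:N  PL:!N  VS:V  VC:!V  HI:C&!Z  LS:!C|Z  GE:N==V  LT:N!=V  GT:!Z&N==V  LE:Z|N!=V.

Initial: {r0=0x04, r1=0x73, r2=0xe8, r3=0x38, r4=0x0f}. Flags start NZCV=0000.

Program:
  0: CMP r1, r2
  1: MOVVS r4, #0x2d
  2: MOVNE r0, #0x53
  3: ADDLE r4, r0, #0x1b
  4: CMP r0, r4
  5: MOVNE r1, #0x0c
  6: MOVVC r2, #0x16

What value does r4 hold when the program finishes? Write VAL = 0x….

[0] flags=1001 → (cmp)
[1] flags=1001 VS?T → r4=0x2d
[2] flags=1001 NE?T → r0=0x53
[3] flags=1001 LE?F → skip
[4] flags=0010 → (cmp)
[5] flags=0010 NE?T → r1=0x0c
[6] flags=0010 VC?T → r2=0x16

VAL = 0x2d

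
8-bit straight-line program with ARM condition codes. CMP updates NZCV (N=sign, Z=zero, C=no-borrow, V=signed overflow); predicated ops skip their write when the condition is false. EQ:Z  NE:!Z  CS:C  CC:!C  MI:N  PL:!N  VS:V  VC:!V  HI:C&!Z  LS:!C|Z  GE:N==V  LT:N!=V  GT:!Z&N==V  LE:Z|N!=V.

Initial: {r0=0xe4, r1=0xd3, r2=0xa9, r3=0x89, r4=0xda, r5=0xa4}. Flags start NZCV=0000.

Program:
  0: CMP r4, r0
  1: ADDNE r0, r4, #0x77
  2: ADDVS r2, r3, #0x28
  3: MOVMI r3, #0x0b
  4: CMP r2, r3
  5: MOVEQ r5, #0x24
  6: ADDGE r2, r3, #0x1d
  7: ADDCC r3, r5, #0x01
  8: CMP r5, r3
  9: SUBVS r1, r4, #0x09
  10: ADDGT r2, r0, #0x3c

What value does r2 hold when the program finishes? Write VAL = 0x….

VAL = 0xa9

0: ✓ CMP  NZCV=1000
1: ✓ ADDNE  r0←0x51
2: · ADDVS
3: ✓ MOVMI  r3←0x0b
4: ✓ CMP  NZCV=1010
5: · MOVEQ
6: · ADDGE
7: · ADDCC
8: ✓ CMP  NZCV=1010
9: · SUBVS
10: · ADDGT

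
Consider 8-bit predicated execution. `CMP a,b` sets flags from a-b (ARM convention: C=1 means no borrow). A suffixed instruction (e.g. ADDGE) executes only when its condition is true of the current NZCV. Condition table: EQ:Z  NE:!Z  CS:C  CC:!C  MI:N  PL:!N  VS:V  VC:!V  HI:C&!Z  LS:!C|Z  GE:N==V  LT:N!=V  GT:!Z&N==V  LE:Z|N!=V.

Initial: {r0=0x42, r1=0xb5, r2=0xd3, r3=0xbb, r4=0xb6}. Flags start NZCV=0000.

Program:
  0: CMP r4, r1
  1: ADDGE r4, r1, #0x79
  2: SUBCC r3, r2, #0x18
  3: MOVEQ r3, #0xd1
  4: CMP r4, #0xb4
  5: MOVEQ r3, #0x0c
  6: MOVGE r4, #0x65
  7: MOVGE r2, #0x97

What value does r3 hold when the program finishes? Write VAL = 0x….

VAL = 0xbb

[0] flags=0010 → (cmp)
[1] flags=0010 GE?T → r4=0x2e
[2] flags=0010 CC?F → skip
[3] flags=0010 EQ?F → skip
[4] flags=0000 → (cmp)
[5] flags=0000 EQ?F → skip
[6] flags=0000 GE?T → r4=0x65
[7] flags=0000 GE?T → r2=0x97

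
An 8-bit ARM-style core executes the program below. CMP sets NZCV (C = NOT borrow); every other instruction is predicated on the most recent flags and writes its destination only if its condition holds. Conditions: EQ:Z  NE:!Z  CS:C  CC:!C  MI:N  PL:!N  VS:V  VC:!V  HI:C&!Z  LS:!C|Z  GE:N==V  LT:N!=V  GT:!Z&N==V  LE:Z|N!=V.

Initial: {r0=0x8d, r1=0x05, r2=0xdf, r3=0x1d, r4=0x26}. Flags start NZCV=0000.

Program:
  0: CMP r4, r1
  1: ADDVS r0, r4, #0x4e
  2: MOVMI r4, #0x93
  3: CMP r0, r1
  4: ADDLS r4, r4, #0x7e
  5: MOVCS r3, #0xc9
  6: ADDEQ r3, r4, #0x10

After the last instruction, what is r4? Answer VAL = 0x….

[0] flags=0010 → (cmp)
[1] flags=0010 VS?F → skip
[2] flags=0010 MI?F → skip
[3] flags=1010 → (cmp)
[4] flags=1010 LS?F → skip
[5] flags=1010 CS?T → r3=0xc9
[6] flags=1010 EQ?F → skip

VAL = 0x26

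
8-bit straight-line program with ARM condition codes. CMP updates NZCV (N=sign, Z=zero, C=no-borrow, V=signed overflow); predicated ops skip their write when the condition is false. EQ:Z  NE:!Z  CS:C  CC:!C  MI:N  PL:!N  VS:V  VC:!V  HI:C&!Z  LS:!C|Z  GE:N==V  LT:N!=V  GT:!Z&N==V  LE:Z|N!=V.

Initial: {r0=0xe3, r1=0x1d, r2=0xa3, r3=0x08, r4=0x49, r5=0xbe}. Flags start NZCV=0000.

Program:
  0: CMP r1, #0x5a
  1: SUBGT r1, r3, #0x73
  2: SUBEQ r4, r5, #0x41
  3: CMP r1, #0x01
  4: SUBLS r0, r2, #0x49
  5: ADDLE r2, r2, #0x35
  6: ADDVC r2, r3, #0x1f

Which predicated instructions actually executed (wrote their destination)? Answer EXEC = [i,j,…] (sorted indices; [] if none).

[0] flags=1000 → (cmp)
[1] flags=1000 GT?F → skip
[2] flags=1000 EQ?F → skip
[3] flags=0010 → (cmp)
[4] flags=0010 LS?F → skip
[5] flags=0010 LE?F → skip
[6] flags=0010 VC?T → r2=0x27

EXEC = [6]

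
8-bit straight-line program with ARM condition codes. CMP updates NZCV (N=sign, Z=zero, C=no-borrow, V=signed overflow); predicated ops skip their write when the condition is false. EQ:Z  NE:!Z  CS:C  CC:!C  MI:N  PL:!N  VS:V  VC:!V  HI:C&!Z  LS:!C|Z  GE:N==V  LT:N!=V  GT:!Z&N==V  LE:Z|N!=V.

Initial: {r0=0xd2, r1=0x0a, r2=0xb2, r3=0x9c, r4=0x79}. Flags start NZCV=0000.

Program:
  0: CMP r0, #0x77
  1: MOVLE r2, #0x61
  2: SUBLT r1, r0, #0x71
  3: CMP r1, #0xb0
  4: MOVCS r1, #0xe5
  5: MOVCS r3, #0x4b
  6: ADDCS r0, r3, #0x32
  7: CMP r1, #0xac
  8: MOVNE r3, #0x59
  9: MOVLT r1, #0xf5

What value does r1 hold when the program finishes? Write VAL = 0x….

0: ✓ CMP  NZCV=0011
1: ✓ MOVLE  r2←0x61
2: ✓ SUBLT  r1←0x61
3: ✓ CMP  NZCV=1001
4: · MOVCS
5: · MOVCS
6: · ADDCS
7: ✓ CMP  NZCV=1001
8: ✓ MOVNE  r3←0x59
9: · MOVLT

VAL = 0x61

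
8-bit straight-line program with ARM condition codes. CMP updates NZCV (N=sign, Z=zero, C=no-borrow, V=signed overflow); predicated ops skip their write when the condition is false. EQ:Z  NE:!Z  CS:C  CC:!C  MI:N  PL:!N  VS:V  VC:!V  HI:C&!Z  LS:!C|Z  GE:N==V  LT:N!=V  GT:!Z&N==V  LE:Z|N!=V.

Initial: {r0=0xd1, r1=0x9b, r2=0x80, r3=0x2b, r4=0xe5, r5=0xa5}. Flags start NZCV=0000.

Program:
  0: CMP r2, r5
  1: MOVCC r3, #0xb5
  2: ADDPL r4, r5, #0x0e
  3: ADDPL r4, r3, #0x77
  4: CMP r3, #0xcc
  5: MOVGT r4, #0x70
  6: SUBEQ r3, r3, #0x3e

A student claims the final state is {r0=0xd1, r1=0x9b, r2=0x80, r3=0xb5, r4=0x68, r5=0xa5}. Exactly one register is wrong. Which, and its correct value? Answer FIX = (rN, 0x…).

[0] flags=1000 → (cmp)
[1] flags=1000 CC?T → r3=0xb5
[2] flags=1000 PL?F → skip
[3] flags=1000 PL?F → skip
[4] flags=1000 → (cmp)
[5] flags=1000 GT?F → skip
[6] flags=1000 EQ?F → skip

FIX = (r4, 0xe5)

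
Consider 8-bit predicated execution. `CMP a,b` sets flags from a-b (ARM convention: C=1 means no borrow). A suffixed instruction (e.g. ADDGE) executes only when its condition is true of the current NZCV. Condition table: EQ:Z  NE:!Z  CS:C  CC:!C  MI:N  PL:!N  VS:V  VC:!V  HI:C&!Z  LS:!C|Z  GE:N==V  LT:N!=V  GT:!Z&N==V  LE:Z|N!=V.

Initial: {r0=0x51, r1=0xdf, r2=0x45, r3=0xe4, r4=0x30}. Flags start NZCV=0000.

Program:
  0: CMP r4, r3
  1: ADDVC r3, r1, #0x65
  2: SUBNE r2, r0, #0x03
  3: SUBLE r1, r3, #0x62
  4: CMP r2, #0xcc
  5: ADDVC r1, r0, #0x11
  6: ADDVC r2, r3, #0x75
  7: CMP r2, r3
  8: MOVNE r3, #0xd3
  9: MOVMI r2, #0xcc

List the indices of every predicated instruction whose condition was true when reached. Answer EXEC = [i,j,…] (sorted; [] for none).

[0] flags=0000 → (cmp)
[1] flags=0000 VC?T → r3=0x44
[2] flags=0000 NE?T → r2=0x4e
[3] flags=0000 LE?F → skip
[4] flags=1001 → (cmp)
[5] flags=1001 VC?F → skip
[6] flags=1001 VC?F → skip
[7] flags=0010 → (cmp)
[8] flags=0010 NE?T → r3=0xd3
[9] flags=0010 MI?F → skip

EXEC = [1,2,8]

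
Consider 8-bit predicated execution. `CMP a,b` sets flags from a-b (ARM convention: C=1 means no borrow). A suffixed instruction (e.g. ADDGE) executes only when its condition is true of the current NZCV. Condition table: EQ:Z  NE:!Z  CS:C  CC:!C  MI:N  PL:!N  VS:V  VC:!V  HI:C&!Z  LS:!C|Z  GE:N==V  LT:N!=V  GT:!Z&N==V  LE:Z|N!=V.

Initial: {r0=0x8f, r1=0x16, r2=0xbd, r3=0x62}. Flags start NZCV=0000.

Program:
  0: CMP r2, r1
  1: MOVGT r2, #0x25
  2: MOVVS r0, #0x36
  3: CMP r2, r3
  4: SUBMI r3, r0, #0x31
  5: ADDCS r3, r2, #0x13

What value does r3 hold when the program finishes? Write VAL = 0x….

VAL = 0xd0

0: ✓ CMP  NZCV=1010
1: · MOVGT
2: · MOVVS
3: ✓ CMP  NZCV=0011
4: · SUBMI
5: ✓ ADDCS  r3←0xd0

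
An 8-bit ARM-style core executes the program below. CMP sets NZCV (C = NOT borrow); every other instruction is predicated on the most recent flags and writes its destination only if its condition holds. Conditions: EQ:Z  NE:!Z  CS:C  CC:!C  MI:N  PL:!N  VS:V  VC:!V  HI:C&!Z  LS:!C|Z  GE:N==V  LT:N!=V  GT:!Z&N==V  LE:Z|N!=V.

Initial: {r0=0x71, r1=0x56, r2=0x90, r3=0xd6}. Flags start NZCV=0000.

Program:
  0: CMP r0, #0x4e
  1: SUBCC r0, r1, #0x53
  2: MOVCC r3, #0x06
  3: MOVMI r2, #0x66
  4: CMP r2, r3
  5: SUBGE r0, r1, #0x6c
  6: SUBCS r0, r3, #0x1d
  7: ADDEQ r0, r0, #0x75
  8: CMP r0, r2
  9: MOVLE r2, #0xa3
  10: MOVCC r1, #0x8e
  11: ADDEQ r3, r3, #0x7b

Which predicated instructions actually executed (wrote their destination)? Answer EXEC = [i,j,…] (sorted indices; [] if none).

0: ✓ CMP  NZCV=0010
1: · SUBCC
2: · MOVCC
3: · MOVMI
4: ✓ CMP  NZCV=1000
5: · SUBGE
6: · SUBCS
7: · ADDEQ
8: ✓ CMP  NZCV=1001
9: · MOVLE
10: ✓ MOVCC  r1←0x8e
11: · ADDEQ

EXEC = [10]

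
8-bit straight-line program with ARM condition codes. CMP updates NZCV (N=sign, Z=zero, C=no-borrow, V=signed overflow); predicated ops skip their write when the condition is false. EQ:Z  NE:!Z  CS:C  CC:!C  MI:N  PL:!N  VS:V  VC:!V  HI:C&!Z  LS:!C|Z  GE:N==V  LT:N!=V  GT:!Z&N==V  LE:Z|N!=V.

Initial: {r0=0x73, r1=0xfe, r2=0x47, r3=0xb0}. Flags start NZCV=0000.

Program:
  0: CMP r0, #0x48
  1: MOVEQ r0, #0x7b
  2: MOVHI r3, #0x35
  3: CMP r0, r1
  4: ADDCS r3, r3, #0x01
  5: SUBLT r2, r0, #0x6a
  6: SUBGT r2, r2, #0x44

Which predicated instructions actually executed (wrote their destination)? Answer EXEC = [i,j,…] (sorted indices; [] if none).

0: ✓ CMP  NZCV=0010
1: · MOVEQ
2: ✓ MOVHI  r3←0x35
3: ✓ CMP  NZCV=0000
4: · ADDCS
5: · SUBLT
6: ✓ SUBGT  r2←0x03

EXEC = [2,6]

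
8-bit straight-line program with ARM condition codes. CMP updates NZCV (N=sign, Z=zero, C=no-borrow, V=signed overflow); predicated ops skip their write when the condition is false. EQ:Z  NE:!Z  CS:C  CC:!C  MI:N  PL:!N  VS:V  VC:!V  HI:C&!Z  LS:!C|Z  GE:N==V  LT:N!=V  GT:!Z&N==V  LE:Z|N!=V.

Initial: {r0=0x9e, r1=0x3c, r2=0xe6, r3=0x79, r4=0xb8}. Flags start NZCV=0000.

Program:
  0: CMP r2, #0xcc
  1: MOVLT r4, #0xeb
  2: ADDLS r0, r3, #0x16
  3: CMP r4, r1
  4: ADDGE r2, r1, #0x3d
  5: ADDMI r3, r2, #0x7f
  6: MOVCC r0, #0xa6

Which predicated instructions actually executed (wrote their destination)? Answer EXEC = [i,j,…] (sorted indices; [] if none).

EXEC = []

0: ✓ CMP  NZCV=0010
1: · MOVLT
2: · ADDLS
3: ✓ CMP  NZCV=0011
4: · ADDGE
5: · ADDMI
6: · MOVCC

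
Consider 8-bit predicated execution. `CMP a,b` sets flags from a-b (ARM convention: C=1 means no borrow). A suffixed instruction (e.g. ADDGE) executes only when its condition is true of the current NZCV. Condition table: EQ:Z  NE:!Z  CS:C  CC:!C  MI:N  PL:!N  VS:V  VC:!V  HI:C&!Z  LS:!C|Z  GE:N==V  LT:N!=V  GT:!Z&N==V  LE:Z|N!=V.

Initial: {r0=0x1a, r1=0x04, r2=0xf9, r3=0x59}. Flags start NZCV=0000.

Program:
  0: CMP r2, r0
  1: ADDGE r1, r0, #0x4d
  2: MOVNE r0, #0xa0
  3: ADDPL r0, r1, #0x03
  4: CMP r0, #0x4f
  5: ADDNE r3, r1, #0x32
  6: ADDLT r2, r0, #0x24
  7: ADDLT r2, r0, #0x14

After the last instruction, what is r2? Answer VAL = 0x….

VAL = 0xb4

0: ✓ CMP  NZCV=1010
1: · ADDGE
2: ✓ MOVNE  r0←0xa0
3: · ADDPL
4: ✓ CMP  NZCV=0011
5: ✓ ADDNE  r3←0x36
6: ✓ ADDLT  r2←0xc4
7: ✓ ADDLT  r2←0xb4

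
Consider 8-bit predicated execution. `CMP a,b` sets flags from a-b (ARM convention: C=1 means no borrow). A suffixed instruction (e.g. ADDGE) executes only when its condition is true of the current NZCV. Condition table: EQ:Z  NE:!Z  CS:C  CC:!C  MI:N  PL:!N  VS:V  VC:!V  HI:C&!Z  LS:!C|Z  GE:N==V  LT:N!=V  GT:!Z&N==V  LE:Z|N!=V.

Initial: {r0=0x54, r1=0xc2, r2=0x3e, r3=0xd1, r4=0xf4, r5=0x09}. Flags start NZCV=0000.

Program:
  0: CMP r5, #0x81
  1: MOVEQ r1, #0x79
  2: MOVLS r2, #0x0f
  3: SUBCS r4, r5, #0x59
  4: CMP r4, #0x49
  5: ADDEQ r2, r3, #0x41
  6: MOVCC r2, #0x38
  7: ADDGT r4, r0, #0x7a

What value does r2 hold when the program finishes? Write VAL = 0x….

VAL = 0x0f

[0] flags=1001 → (cmp)
[1] flags=1001 EQ?F → skip
[2] flags=1001 LS?T → r2=0x0f
[3] flags=1001 CS?F → skip
[4] flags=1010 → (cmp)
[5] flags=1010 EQ?F → skip
[6] flags=1010 CC?F → skip
[7] flags=1010 GT?F → skip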